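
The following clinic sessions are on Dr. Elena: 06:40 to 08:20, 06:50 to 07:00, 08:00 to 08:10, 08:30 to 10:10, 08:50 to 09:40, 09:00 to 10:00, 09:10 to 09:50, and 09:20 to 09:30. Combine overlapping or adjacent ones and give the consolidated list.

06:50–07:00 overlaps/touches 06:40–08:20 → extend to 06:40–08:20.
08:00–08:10 overlaps/touches 06:40–08:20 → extend to 06:40–08:20.
08:30–10:10 is disjoint → start new block.
08:50–09:40 overlaps/touches 08:30–10:10 → extend to 08:30–10:10.
09:00–10:00 overlaps/touches 08:30–10:10 → extend to 08:30–10:10.
09:10–09:50 overlaps/touches 08:30–10:10 → extend to 08:30–10:10.
09:20–09:30 overlaps/touches 08:30–10:10 → extend to 08:30–10:10.

06:40–08:20, 08:30–10:10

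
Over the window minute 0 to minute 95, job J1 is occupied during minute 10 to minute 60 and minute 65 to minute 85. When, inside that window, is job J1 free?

The merged coverage is minute 10 to minute 60, minute 65 to minute 85.
Gaps within minute 0 to minute 95: minute 0 to minute 10, minute 60 to minute 65, minute 85 to minute 95.

minute 0 to minute 10, minute 60 to minute 65, minute 85 to minute 95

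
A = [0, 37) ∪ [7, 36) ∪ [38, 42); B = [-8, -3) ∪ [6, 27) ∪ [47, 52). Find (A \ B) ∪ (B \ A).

[-8, -3) ∪ [0, 6) ∪ [27, 37) ∪ [38, 42) ∪ [47, 52)

A, merged: [0, 37), [38, 42).
A \ B = [0, 6), [27, 37), [38, 42).
B \ A = [-8, -3), [47, 52).
Union of the two gives the symmetric difference.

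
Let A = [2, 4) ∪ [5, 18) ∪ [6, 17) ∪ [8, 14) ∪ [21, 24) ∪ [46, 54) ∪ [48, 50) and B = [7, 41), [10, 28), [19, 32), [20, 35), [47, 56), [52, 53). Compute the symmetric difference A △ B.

[2, 4) ∪ [5, 7) ∪ [18, 21) ∪ [24, 41) ∪ [46, 47) ∪ [54, 56)

First set merges to [2, 4), [5, 18), [21, 24), [46, 54).
Second set merges to [7, 41), [47, 56).
A \ B = [2, 4), [5, 7), [46, 47).
B \ A = [18, 21), [24, 41), [54, 56).
Union of the two gives the symmetric difference.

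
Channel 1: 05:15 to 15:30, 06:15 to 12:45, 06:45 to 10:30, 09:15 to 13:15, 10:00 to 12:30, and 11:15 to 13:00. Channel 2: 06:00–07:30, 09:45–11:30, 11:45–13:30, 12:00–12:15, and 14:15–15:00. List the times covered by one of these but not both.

05:15-06:00, 07:30-09:45, 11:30-11:45, 13:30-14:15, 15:00-15:30

Merge the first list: 05:15-15:30.
Merge the second list: 06:00-07:30, 09:45-11:30, 11:45-13:30, 14:15-15:00.
A but not B: 05:15-06:00, 07:30-09:45, 11:30-11:45, 13:30-14:15, 15:00-15:30.
B but not A: none.
Combining gives A △ B.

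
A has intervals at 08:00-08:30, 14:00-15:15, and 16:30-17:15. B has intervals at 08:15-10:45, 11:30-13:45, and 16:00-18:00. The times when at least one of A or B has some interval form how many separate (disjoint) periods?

4

A ∪ B = 08:00-10:45, 11:30-13:45, 14:00-15:15, 16:00-18:00.
That is 4 disjoint pieces.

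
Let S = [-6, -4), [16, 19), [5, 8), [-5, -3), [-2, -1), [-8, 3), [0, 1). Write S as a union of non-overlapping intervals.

[-8, 3) ∪ [5, 8) ∪ [16, 19)

Sort by start: [-8, 3), [-6, -4), [-5, -3), [-2, -1), [0, 1), [5, 8), [16, 19).
[-6, -4) overlaps/touches [-8, 3) → extend to [-8, 3).
[-5, -3) overlaps/touches [-8, 3) → extend to [-8, 3).
[-2, -1) overlaps/touches [-8, 3) → extend to [-8, 3).
[0, 1) overlaps/touches [-8, 3) → extend to [-8, 3).
[5, 8) is disjoint → start new block.
[16, 19) is disjoint → start new block.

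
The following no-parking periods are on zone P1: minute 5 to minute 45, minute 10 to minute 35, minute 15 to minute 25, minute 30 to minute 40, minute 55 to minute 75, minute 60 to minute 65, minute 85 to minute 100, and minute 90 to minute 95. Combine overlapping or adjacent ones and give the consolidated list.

minute 5 to minute 45, minute 55 to minute 75, minute 85 to minute 100

minute 10 to minute 35 overlaps/touches minute 5 to minute 45 → extend to minute 5 to minute 45.
minute 15 to minute 25 overlaps/touches minute 5 to minute 45 → extend to minute 5 to minute 45.
minute 30 to minute 40 overlaps/touches minute 5 to minute 45 → extend to minute 5 to minute 45.
minute 55 to minute 75 is disjoint → start new block.
minute 60 to minute 65 overlaps/touches minute 55 to minute 75 → extend to minute 55 to minute 75.
minute 85 to minute 100 is disjoint → start new block.
minute 90 to minute 95 overlaps/touches minute 85 to minute 100 → extend to minute 85 to minute 100.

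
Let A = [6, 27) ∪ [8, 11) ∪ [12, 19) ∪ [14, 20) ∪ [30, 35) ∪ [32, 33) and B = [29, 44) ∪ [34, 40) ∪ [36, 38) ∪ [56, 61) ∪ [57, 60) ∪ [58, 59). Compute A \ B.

[6, 27)

First set merges to [6, 27), [30, 35).
Second set merges to [29, 44), [56, 61).
[6, 27) is untouched.
[30, 35) lies entirely inside B → drops out.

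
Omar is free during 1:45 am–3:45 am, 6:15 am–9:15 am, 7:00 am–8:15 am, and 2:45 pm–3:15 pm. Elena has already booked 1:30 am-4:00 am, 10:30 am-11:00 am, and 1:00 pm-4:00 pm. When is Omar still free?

A, merged: 1:45 am–3:45 am, 6:15 am–9:15 am, 2:45 pm–3:15 pm.
1:45 am–3:45 am: entirely removed.
6:15 am–9:15 am: nothing removed.
2:45 pm–3:15 pm: entirely removed.

6:15 am–9:15 am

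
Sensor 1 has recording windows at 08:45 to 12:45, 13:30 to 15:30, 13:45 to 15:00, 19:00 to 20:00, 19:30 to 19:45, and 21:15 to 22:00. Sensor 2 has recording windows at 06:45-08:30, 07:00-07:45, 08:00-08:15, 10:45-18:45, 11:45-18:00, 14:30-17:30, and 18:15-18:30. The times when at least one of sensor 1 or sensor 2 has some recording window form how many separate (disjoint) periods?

4

A, merged: 08:45–12:45, 13:30–15:30, 19:00–20:00, 21:15–22:00.
B, merged: 06:45–08:30, 10:45–18:45.
A ∪ B = 06:45–08:30, 08:45–18:45, 19:00–20:00, 21:15–22:00.
That is 4 disjoint pieces.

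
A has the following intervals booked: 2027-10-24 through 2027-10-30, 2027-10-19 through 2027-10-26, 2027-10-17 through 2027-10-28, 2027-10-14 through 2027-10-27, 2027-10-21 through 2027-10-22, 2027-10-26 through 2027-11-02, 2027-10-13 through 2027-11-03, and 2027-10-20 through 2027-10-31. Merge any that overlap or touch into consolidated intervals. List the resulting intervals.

2027-10-13 through 2027-11-03

Sort by start: 2027-10-13 through 2027-11-03, 2027-10-14 through 2027-10-27, 2027-10-17 through 2027-10-28, 2027-10-19 through 2027-10-26, 2027-10-20 through 2027-10-31, 2027-10-21 through 2027-10-22, 2027-10-24 through 2027-10-30, 2027-10-26 through 2027-11-02.
2027-10-14 through 2027-10-27 overlaps/touches 2027-10-13 through 2027-11-03 → extend to 2027-10-13 through 2027-11-03.
2027-10-17 through 2027-10-28 overlaps/touches 2027-10-13 through 2027-11-03 → extend to 2027-10-13 through 2027-11-03.
2027-10-19 through 2027-10-26 overlaps/touches 2027-10-13 through 2027-11-03 → extend to 2027-10-13 through 2027-11-03.
2027-10-20 through 2027-10-31 overlaps/touches 2027-10-13 through 2027-11-03 → extend to 2027-10-13 through 2027-11-03.
2027-10-21 through 2027-10-22 overlaps/touches 2027-10-13 through 2027-11-03 → extend to 2027-10-13 through 2027-11-03.
2027-10-24 through 2027-10-30 overlaps/touches 2027-10-13 through 2027-11-03 → extend to 2027-10-13 through 2027-11-03.
2027-10-26 through 2027-11-02 overlaps/touches 2027-10-13 through 2027-11-03 → extend to 2027-10-13 through 2027-11-03.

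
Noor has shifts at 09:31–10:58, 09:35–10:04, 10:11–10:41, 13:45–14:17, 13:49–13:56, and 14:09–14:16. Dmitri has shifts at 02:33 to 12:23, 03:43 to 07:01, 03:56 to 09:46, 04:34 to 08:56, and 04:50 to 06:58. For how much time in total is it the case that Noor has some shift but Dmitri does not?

A, merged: 09:31-10:58, 13:45-14:17.
B, merged: 02:33-12:23.
A \ B = 13:45-14:17.
Total: 32 min.

32 min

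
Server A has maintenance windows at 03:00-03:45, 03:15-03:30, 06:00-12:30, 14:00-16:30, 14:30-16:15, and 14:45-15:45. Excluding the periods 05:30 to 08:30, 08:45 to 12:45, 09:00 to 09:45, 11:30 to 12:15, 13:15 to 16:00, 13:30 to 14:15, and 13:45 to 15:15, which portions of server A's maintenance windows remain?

First set merges to 03:00–03:45, 06:00–12:30, 14:00–16:30.
Second set merges to 05:30–08:30, 08:45–12:45, 13:15–16:00.
03:00–03:45 is untouched.
06:00–12:30 with B removed leaves 08:30–08:45.
14:00–16:30 with B removed leaves 16:00–16:30.

03:00–03:45, 08:30–08:45, 16:00–16:30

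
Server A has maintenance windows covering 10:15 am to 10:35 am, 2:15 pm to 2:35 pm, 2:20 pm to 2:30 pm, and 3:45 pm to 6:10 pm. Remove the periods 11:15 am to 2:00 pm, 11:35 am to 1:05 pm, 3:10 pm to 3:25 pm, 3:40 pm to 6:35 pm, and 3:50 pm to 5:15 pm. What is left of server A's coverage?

Merge the first list: 10:15 am–10:35 am, 2:15 pm–2:35 pm, 3:45 pm–6:10 pm.
Merge the second list: 11:15 am–2:00 pm, 3:10 pm–3:25 pm, 3:40 pm–6:35 pm.
10:15 am–10:35 am: no B overlap → unchanged.
2:15 pm–2:35 pm: no B overlap → unchanged.
3:45 pm–6:10 pm: fully covered by B → removed.

10:15 am–10:35 am, 2:15 pm–2:35 pm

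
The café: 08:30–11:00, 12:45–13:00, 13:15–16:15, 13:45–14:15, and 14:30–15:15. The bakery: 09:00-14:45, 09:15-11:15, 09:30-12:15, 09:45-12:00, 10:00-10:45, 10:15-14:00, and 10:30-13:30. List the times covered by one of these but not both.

08:30-09:00, 11:00-12:45, 13:00-13:15, 14:45-16:15

First set merges to 08:30-11:00, 12:45-13:00, 13:15-16:15.
Second set merges to 09:00-14:45.
A but not B: 08:30-09:00, 14:45-16:15.
B but not A: 11:00-12:45, 13:00-13:15.
Combining gives A △ B.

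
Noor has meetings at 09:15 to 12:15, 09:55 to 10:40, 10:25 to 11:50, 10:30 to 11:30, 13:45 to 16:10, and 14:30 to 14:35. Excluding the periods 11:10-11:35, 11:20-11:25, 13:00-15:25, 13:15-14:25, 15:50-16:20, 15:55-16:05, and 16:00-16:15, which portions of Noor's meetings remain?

09:15–11:10, 11:35–12:15, 15:25–15:50

A, merged: 09:15–12:15, 13:45–16:10.
B, merged: 11:10–11:35, 13:00–15:25, 15:50–16:20.
09:15–12:15 \ B = 09:15–11:10, 11:35–12:15.
13:45–16:10 \ B = 15:25–15:50.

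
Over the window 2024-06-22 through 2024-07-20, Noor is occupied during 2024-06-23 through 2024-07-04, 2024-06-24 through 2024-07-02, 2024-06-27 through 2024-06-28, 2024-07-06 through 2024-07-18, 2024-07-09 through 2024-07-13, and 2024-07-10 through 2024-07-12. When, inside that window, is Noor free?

2024-06-22 through 2024-06-22, 2024-07-05 through 2024-07-05, 2024-07-19 through 2024-07-20

After merging, the occupied span is 2024-06-23 through 2024-07-04, 2024-07-06 through 2024-07-18.
Uncovered inside 2024-06-22 through 2024-07-20: 2024-06-22 through 2024-06-22, 2024-07-05 through 2024-07-05, 2024-07-19 through 2024-07-20.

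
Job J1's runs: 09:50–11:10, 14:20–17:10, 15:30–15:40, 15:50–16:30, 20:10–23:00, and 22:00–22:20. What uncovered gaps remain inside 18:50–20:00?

Covered (merged): 09:50–11:10, 14:20–17:10, 20:10–23:00.
Uncovered inside 18:50–20:00: 18:50–20:00.

18:50–20:00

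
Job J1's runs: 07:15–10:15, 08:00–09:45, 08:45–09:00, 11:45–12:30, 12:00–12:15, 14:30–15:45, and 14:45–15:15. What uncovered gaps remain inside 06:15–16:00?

06:15-07:15, 10:15-11:45, 12:30-14:30, 15:45-16:00

Covered (merged): 07:15-10:15, 11:45-12:30, 14:30-15:45.
Gaps within 06:15-16:00: 06:15-07:15, 10:15-11:45, 12:30-14:30, 15:45-16:00.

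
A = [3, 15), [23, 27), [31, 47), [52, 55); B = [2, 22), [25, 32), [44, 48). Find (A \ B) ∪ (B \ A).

A but not B: [23, 25), [32, 44), [52, 55).
B but not A: [2, 3), [15, 22), [27, 31), [47, 48).
Combining gives A △ B.

[2, 3) ∪ [15, 22) ∪ [23, 25) ∪ [27, 31) ∪ [32, 44) ∪ [47, 48) ∪ [52, 55)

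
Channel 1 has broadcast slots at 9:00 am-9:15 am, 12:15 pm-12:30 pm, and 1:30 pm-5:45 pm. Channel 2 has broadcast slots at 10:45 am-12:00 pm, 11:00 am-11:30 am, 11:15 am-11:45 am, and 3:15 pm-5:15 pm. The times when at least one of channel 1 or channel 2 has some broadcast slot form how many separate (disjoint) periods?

4

B, merged: 10:45 am–12:00 pm, 3:15 pm–5:15 pm.
A ∪ B = 9:00 am–9:15 am, 10:45 am–12:00 pm, 12:15 pm–12:30 pm, 1:30 pm–5:45 pm.
That is 4 disjoint pieces.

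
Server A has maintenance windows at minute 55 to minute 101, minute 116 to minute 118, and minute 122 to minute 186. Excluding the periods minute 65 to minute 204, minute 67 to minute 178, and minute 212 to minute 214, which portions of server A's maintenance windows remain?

minute 55 to minute 65

Second set merges to minute 65 to minute 204, minute 212 to minute 214.
minute 55 to minute 101 minus B → minute 55 to minute 65.
minute 116 to minute 118: fully covered by B → removed.
minute 122 to minute 186: fully covered by B → removed.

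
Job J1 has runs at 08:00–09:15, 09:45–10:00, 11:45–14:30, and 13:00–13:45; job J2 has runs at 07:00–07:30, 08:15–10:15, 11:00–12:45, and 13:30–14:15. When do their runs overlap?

08:15-09:15, 09:45-10:00, 11:45-12:45, 13:30-14:15

First set merges to 08:00-09:15, 09:45-10:00, 11:45-14:30.
08:00-09:15 overlaps B on 08:15-09:15.
09:45-10:00 overlaps B on 09:45-10:00.
11:45-14:30 overlaps B on 11:45-12:45, 13:30-14:15.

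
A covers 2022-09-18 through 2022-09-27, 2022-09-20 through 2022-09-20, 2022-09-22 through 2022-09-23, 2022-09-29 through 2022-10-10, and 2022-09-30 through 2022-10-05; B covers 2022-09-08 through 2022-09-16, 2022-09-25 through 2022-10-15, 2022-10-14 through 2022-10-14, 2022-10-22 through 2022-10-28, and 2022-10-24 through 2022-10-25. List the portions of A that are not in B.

2022-09-18 through 2022-09-24

First set merges to 2022-09-18 through 2022-09-27, 2022-09-29 through 2022-10-10.
Second set merges to 2022-09-08 through 2022-09-16, 2022-09-25 through 2022-10-15, 2022-10-22 through 2022-10-28.
2022-09-18 through 2022-09-27 minus B → 2022-09-18 through 2022-09-24.
2022-09-29 through 2022-10-10: fully covered by B → removed.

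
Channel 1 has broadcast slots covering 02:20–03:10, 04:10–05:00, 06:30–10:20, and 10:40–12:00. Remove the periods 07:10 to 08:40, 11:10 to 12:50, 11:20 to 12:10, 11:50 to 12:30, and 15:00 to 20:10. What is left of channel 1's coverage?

02:20-03:10, 04:10-05:00, 06:30-07:10, 08:40-10:20, 10:40-11:10

Second set merges to 07:10-08:40, 11:10-12:50, 15:00-20:10.
02:20-03:10 is untouched.
04:10-05:00 is untouched.
06:30-10:20 with B removed leaves 06:30-07:10, 08:40-10:20.
10:40-12:00 with B removed leaves 10:40-11:10.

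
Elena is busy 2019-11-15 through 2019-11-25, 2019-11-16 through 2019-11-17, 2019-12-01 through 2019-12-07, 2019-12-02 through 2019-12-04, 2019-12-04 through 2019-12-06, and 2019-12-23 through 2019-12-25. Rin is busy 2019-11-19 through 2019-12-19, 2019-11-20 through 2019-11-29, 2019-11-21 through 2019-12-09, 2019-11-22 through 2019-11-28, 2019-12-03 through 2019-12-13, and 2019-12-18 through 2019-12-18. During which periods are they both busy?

2019-11-19 through 2019-11-25, 2019-12-01 through 2019-12-07

Merge the first list: 2019-11-15 through 2019-11-25, 2019-12-01 through 2019-12-07, 2019-12-23 through 2019-12-25.
Merge the second list: 2019-11-19 through 2019-12-19.
2019-11-15 through 2019-11-25 meets the second set on 2019-11-19 through 2019-11-25.
2019-12-01 through 2019-12-07 meets the second set on 2019-12-01 through 2019-12-07.
2019-12-23 through 2019-12-25: no overlap with the second set.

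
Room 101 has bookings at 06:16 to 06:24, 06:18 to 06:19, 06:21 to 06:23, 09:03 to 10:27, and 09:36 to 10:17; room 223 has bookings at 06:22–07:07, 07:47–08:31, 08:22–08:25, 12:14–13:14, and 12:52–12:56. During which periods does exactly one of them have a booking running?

06:16–06:22, 06:24–07:07, 07:47–08:31, 09:03–10:27, 12:14–13:14

A, merged: 06:16–06:24, 09:03–10:27.
B, merged: 06:22–07:07, 07:47–08:31, 12:14–13:14.
A \ B = 06:16–06:22, 09:03–10:27.
B \ A = 06:24–07:07, 07:47–08:31, 12:14–13:14.
Union of the two gives the symmetric difference.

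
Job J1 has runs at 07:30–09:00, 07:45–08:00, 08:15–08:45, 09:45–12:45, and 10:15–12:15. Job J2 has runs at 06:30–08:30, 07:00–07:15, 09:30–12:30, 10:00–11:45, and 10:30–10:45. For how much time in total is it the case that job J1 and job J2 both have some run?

A, merged: 07:30–09:00, 09:45–12:45.
B, merged: 06:30–08:30, 09:30–12:30.
A ∩ B = 07:30–08:30, 09:45–12:30.
Total: 1 h + 2 h 45 min = 3 h 45 min.

3 h 45 min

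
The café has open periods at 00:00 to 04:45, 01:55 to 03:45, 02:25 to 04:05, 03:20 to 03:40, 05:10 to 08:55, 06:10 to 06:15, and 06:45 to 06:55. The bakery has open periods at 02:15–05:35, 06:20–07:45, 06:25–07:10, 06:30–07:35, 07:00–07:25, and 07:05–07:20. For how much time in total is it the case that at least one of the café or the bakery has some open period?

First set merges to 00:00–04:45, 05:10–08:55.
Second set merges to 02:15–05:35, 06:20–07:45.
A ∪ B = 00:00–08:55.
Total: 8 h 55 min.

8 h 55 min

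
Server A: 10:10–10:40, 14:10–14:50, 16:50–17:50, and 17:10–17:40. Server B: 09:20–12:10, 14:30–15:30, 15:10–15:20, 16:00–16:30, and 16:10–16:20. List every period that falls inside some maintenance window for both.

10:10–10:40, 14:30–14:50

A, merged: 10:10–10:40, 14:10–14:50, 16:50–17:50.
B, merged: 09:20–12:10, 14:30–15:30, 16:00–16:30.
10:10–10:40 meets the second set on 10:10–10:40.
14:10–14:50 meets the second set on 14:30–14:50.
16:50–17:50: no overlap with the second set.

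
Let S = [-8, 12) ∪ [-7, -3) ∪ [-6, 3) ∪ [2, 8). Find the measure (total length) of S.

20

Merged: [-8, 12).
Length: 20.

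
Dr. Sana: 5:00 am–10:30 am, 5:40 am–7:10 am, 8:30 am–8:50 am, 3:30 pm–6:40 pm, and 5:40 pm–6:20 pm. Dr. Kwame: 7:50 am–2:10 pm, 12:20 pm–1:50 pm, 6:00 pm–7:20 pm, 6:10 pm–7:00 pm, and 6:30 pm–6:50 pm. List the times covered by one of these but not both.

5:00 am–7:50 am, 10:30 am–2:10 pm, 3:30 pm–6:00 pm, 6:40 pm–7:20 pm

First set merges to 5:00 am–10:30 am, 3:30 pm–6:40 pm.
Second set merges to 7:50 am–2:10 pm, 6:00 pm–7:20 pm.
A \ B = 5:00 am–7:50 am, 3:30 pm–6:00 pm.
B \ A = 10:30 am–2:10 pm, 6:40 pm–7:20 pm.
Union of the two gives the symmetric difference.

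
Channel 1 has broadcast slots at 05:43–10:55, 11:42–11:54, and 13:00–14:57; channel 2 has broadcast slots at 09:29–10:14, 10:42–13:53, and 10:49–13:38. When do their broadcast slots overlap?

09:29-10:14, 10:42-10:55, 11:42-11:54, 13:00-13:53

Merge the second list: 09:29-10:14, 10:42-13:53.
05:43-10:55 meets the second set on 09:29-10:14, 10:42-10:55.
11:42-11:54 meets the second set on 11:42-11:54.
13:00-14:57 meets the second set on 13:00-13:53.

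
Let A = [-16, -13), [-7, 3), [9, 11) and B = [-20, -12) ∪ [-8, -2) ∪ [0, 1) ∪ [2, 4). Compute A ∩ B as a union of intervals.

[-16, -13) meets the second set on [-16, -13).
[-7, 3) meets the second set on [-7, -2), [0, 1), [2, 3).
[9, 11): no overlap with the second set.

[-16, -13) ∪ [-7, -2) ∪ [0, 1) ∪ [2, 3)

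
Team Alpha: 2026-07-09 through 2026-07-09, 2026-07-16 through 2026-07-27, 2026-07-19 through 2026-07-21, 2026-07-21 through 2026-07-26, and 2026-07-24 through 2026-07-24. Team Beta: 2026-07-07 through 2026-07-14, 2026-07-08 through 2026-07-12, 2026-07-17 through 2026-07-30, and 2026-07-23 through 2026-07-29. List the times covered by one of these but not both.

2026-07-07 through 2026-07-08, 2026-07-10 through 2026-07-14, 2026-07-16 through 2026-07-16, 2026-07-28 through 2026-07-30

A, merged: 2026-07-09 through 2026-07-09, 2026-07-16 through 2026-07-27.
B, merged: 2026-07-07 through 2026-07-14, 2026-07-17 through 2026-07-30.
A but not B: 2026-07-16 through 2026-07-16.
B but not A: 2026-07-07 through 2026-07-08, 2026-07-10 through 2026-07-14, 2026-07-28 through 2026-07-30.
Combining gives A △ B.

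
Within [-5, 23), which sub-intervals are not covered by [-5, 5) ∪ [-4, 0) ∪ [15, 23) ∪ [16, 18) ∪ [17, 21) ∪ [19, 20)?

[5, 15)

The merged coverage is [-5, 5), [15, 23).
Uncovered inside [-5, 23): [5, 15).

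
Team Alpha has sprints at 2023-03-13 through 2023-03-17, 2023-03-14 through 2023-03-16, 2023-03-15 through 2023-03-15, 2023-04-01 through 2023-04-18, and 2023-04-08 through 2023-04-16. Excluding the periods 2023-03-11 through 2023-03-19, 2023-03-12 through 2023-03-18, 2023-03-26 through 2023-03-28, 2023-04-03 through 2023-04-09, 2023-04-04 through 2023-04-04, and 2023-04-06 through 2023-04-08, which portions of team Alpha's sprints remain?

Merge the first list: 2023-03-13 through 2023-03-17, 2023-04-01 through 2023-04-18.
Merge the second list: 2023-03-11 through 2023-03-19, 2023-03-26 through 2023-03-28, 2023-04-03 through 2023-04-09.
2023-03-13 through 2023-03-17: fully covered by B → removed.
2023-04-01 through 2023-04-18 minus B → 2023-04-01 through 2023-04-02, 2023-04-10 through 2023-04-18.

2023-04-01 through 2023-04-02, 2023-04-10 through 2023-04-18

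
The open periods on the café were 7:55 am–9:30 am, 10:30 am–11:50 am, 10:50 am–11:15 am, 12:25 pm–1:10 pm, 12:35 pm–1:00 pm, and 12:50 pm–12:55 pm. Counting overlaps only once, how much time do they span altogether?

Merged: 7:55 am–9:30 am, 10:30 am–11:50 am, 12:25 pm–1:10 pm.
Lengths: 1 h 35 min + 1 h 20 min + 45 min = 3 h 40 min.

3 h 40 min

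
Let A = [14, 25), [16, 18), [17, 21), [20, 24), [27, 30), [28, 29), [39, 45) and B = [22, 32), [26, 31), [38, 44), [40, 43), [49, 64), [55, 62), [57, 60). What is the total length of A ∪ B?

40

A, merged: [14, 25), [27, 30), [39, 45).
B, merged: [22, 32), [38, 44), [49, 64).
A ∪ B = [14, 32), [38, 45), [49, 64).
Total: 18 + 7 + 15 = 40.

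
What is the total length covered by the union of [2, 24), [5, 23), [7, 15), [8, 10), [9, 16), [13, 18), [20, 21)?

22

Merged: [2, 24).
Length: 22.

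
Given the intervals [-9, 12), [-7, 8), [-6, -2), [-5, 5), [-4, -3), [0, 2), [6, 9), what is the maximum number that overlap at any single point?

Sweep endpoints in order; track running count of active intervals.
Peak of 5 reached at -4.

5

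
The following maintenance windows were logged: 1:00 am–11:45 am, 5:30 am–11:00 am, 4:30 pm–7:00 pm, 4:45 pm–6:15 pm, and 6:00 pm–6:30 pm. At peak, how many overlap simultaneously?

3

Walk the sorted start/end points keeping a running depth.
The depth first hits 3 at 6:00 pm.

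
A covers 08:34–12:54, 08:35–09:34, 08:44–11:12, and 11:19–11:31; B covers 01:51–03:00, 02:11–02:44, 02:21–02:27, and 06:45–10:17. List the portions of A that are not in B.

10:17–12:54

A, merged: 08:34–12:54.
B, merged: 01:51–03:00, 06:45–10:17.
08:34–12:54 minus B → 10:17–12:54.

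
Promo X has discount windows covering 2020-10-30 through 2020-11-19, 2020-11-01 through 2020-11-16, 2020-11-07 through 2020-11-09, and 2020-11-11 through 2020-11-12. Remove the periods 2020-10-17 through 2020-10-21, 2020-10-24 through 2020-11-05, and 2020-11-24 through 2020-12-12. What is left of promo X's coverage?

2020-11-06 through 2020-11-19

First set merges to 2020-10-30 through 2020-11-19.
2020-10-30 through 2020-11-19 with B removed leaves 2020-11-06 through 2020-11-19.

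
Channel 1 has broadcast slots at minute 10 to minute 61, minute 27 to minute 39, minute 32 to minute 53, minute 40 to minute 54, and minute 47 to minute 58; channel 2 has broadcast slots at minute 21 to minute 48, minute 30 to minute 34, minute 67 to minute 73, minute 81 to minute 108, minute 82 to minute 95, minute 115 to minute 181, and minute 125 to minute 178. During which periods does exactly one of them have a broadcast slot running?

minute 10 to minute 21, minute 48 to minute 61, minute 67 to minute 73, minute 81 to minute 108, minute 115 to minute 181

Merge the first list: minute 10 to minute 61.
Merge the second list: minute 21 to minute 48, minute 67 to minute 73, minute 81 to minute 108, minute 115 to minute 181.
A but not B: minute 10 to minute 21, minute 48 to minute 61.
B but not A: minute 67 to minute 73, minute 81 to minute 108, minute 115 to minute 181.
Combining gives A △ B.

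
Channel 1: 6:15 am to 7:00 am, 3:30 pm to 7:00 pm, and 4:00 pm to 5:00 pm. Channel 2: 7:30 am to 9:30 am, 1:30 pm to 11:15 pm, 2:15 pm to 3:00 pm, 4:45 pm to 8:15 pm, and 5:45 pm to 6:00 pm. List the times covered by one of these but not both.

Merge the first list: 6:15 am–7:00 am, 3:30 pm–7:00 pm.
Merge the second list: 7:30 am–9:30 am, 1:30 pm–11:15 pm.
Only in the first: 6:15 am–7:00 am.
Only in the second: 7:30 am–9:30 am, 1:30 pm–3:30 pm, 7:00 pm–11:15 pm.
Together these are the periods covered by exactly one.

6:15 am–7:00 am, 7:30 am–9:30 am, 1:30 pm–3:30 pm, 7:00 pm–11:15 pm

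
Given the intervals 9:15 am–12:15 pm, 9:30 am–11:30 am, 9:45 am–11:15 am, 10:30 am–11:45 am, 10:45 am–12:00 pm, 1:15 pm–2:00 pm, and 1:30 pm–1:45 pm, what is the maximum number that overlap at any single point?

5

Walk the sorted start/end points keeping a running depth.
The depth first hits 5 at 10:45 am.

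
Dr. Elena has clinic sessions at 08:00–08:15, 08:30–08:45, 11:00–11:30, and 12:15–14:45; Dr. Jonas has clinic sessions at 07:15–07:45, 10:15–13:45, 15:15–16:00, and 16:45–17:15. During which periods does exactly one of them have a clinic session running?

07:15-07:45, 08:00-08:15, 08:30-08:45, 10:15-11:00, 11:30-12:15, 13:45-14:45, 15:15-16:00, 16:45-17:15

Only in the first: 08:00-08:15, 08:30-08:45, 13:45-14:45.
Only in the second: 07:15-07:45, 10:15-11:00, 11:30-12:15, 15:15-16:00, 16:45-17:15.
Together these are the periods covered by exactly one.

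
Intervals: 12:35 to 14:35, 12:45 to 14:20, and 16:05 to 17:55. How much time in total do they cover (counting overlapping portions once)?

Merged: 12:35-14:35, 16:05-17:55.
Lengths: 2 h + 1 h 50 min = 3 h 50 min.

3 h 50 min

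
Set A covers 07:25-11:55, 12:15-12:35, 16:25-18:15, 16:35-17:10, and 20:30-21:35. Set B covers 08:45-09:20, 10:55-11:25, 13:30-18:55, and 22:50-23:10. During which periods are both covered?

Merge the first list: 07:25-11:55, 12:15-12:35, 16:25-18:15, 20:30-21:35.
07:25-11:55 meets the second set on 08:45-09:20, 10:55-11:25.
12:15-12:35: no overlap with the second set.
16:25-18:15 meets the second set on 16:25-18:15.
20:30-21:35: no overlap with the second set.

08:45-09:20, 10:55-11:25, 16:25-18:15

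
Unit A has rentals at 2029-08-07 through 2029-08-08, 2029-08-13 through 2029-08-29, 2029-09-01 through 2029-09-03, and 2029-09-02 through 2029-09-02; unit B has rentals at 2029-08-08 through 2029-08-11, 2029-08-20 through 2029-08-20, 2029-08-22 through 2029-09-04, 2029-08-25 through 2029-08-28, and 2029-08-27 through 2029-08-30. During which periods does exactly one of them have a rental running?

2029-08-07 through 2029-08-07, 2029-08-09 through 2029-08-11, 2029-08-13 through 2029-08-19, 2029-08-21 through 2029-08-21, 2029-08-30 through 2029-08-31, 2029-09-04 through 2029-09-04

First set merges to 2029-08-07 through 2029-08-08, 2029-08-13 through 2029-08-29, 2029-09-01 through 2029-09-03.
Second set merges to 2029-08-08 through 2029-08-11, 2029-08-20 through 2029-08-20, 2029-08-22 through 2029-09-04.
Only in the first: 2029-08-07 through 2029-08-07, 2029-08-13 through 2029-08-19, 2029-08-21 through 2029-08-21.
Only in the second: 2029-08-09 through 2029-08-11, 2029-08-30 through 2029-08-31, 2029-09-04 through 2029-09-04.
Together these are the periods covered by exactly one.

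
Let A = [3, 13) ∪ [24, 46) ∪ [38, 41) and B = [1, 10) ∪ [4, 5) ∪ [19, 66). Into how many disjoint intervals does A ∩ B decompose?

A, merged: [3, 13), [24, 46).
B, merged: [1, 10), [19, 66).
A ∩ B = [3, 10), [24, 46).
That is 2 disjoint pieces.

2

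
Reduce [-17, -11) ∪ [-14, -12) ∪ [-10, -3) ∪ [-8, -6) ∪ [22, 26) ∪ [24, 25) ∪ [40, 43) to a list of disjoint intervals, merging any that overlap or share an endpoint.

[-17, -11) ∪ [-10, -3) ∪ [22, 26) ∪ [40, 43)

[-14, -12) overlaps/touches [-17, -11) → extend to [-17, -11).
[-10, -3) is disjoint → start new block.
[-8, -6) overlaps/touches [-10, -3) → extend to [-10, -3).
[22, 26) is disjoint → start new block.
[24, 25) overlaps/touches [22, 26) → extend to [22, 26).
[40, 43) is disjoint → start new block.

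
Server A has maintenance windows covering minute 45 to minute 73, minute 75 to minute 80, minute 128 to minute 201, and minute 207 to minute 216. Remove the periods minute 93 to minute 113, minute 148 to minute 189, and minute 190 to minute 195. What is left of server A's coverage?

minute 45 to minute 73 is untouched.
minute 75 to minute 80 is untouched.
minute 128 to minute 201 with B removed leaves minute 128 to minute 148, minute 189 to minute 190, minute 195 to minute 201.
minute 207 to minute 216 is untouched.

minute 45 to minute 73, minute 75 to minute 80, minute 128 to minute 148, minute 189 to minute 190, minute 195 to minute 201, minute 207 to minute 216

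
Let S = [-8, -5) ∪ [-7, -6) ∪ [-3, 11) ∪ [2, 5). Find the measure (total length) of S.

17

Merged: [-8, -5), [-3, 11).
Lengths: 3 + 14 = 17.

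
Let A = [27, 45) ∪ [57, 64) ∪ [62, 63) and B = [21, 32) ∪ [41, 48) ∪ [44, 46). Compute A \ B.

[32, 41) ∪ [57, 64)

A, merged: [27, 45), [57, 64).
B, merged: [21, 32), [41, 48).
[27, 45) \ B = [32, 41).
[57, 64): nothing removed.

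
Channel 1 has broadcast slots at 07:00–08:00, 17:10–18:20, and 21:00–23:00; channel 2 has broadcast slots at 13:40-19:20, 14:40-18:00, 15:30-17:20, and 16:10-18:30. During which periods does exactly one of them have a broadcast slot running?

07:00-08:00, 13:40-17:10, 18:20-19:20, 21:00-23:00

B, merged: 13:40-19:20.
A \ B = 07:00-08:00, 21:00-23:00.
B \ A = 13:40-17:10, 18:20-19:20.
Union of the two gives the symmetric difference.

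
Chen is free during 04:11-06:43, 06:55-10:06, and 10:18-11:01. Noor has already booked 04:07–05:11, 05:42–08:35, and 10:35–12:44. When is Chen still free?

04:11-06:43 minus B → 05:11-05:42.
06:55-10:06 minus B → 08:35-10:06.
10:18-11:01 minus B → 10:18-10:35.

05:11-05:42, 08:35-10:06, 10:18-10:35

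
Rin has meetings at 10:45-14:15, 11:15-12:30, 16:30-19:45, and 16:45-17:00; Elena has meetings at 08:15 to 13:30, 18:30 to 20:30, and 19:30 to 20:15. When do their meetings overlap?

10:45-13:30, 18:30-19:45

A, merged: 10:45-14:15, 16:30-19:45.
B, merged: 08:15-13:30, 18:30-20:30.
10:45-14:15 ∩ B → 10:45-13:30.
16:30-19:45 ∩ B → 18:30-19:45.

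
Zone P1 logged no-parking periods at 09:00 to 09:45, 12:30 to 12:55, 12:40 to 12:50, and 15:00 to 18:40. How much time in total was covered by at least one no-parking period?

4 h 50 min

Merged: 09:00–09:45, 12:30–12:55, 15:00–18:40.
Lengths: 45 min + 25 min + 3 h 40 min = 4 h 50 min.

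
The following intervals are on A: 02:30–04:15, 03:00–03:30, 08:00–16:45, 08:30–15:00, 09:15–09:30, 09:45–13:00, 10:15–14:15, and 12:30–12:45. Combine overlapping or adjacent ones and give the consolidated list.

02:30-04:15, 08:00-16:45

03:00-03:30 overlaps/touches 02:30-04:15 → extend to 02:30-04:15.
08:00-16:45 is disjoint → start new block.
08:30-15:00 overlaps/touches 08:00-16:45 → extend to 08:00-16:45.
09:15-09:30 overlaps/touches 08:00-16:45 → extend to 08:00-16:45.
09:45-13:00 overlaps/touches 08:00-16:45 → extend to 08:00-16:45.
10:15-14:15 overlaps/touches 08:00-16:45 → extend to 08:00-16:45.
12:30-12:45 overlaps/touches 08:00-16:45 → extend to 08:00-16:45.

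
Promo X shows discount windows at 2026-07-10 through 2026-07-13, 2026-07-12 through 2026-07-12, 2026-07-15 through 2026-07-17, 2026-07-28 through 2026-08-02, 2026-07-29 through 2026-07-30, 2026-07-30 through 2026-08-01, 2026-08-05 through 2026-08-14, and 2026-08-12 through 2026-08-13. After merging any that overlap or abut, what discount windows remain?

2026-07-12 through 2026-07-12 overlaps/touches 2026-07-10 through 2026-07-13 → extend to 2026-07-10 through 2026-07-13.
2026-07-15 through 2026-07-17 is disjoint → start new block.
2026-07-28 through 2026-08-02 is disjoint → start new block.
2026-07-29 through 2026-07-30 overlaps/touches 2026-07-28 through 2026-08-02 → extend to 2026-07-28 through 2026-08-02.
2026-07-30 through 2026-08-01 overlaps/touches 2026-07-28 through 2026-08-02 → extend to 2026-07-28 through 2026-08-02.
2026-08-05 through 2026-08-14 is disjoint → start new block.
2026-08-12 through 2026-08-13 overlaps/touches 2026-08-05 through 2026-08-14 → extend to 2026-08-05 through 2026-08-14.

2026-07-10 through 2026-07-13, 2026-07-15 through 2026-07-17, 2026-07-28 through 2026-08-02, 2026-08-05 through 2026-08-14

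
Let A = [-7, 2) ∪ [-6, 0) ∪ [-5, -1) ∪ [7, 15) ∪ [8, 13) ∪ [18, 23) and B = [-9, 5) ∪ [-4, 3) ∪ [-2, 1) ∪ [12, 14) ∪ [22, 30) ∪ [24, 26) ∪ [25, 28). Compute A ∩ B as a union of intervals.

A, merged: [-7, 2), [7, 15), [18, 23).
B, merged: [-9, 5), [12, 14), [22, 30).
[-7, 2) ∩ B → [-7, 2).
[7, 15) ∩ B → [12, 14).
[18, 23) ∩ B → [22, 23).

[-7, 2) ∪ [12, 14) ∪ [22, 23)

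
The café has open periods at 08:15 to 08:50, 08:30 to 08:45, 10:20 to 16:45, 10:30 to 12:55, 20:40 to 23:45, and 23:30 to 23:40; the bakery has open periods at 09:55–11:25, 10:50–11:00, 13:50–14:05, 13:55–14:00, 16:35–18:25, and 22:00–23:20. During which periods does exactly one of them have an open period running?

08:15–08:50, 09:55–10:20, 11:25–13:50, 14:05–16:35, 16:45–18:25, 20:40–22:00, 23:20–23:45

Merge the first list: 08:15–08:50, 10:20–16:45, 20:40–23:45.
Merge the second list: 09:55–11:25, 13:50–14:05, 16:35–18:25, 22:00–23:20.
A \ B = 08:15–08:50, 11:25–13:50, 14:05–16:35, 20:40–22:00, 23:20–23:45.
B \ A = 09:55–10:20, 16:45–18:25.
Union of the two gives the symmetric difference.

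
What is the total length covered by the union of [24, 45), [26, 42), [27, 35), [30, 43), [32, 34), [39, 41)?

Merged: [24, 45).
Length: 21.

21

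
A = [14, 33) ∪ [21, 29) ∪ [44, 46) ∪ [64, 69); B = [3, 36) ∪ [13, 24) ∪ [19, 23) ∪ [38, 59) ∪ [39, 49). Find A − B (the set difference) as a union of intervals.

First set merges to [14, 33), [44, 46), [64, 69).
Second set merges to [3, 36), [38, 59).
[14, 33) lies entirely inside B → drops out.
[44, 46) lies entirely inside B → drops out.
[64, 69) is untouched.

[64, 69)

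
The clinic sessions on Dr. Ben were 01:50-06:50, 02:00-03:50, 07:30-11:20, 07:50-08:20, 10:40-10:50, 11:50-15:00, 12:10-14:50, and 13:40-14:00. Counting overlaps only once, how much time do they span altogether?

12 h

Merged: 01:50–06:50, 07:30–11:20, 11:50–15:00.
Lengths: 5 h + 3 h 50 min + 3 h 10 min = 12 h.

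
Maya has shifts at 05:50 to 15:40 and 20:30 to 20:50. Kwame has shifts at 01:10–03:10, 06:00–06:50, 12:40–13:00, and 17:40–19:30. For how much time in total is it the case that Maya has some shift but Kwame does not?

A \ B = 05:50–06:00, 06:50–12:40, 13:00–15:40, 20:30–20:50.
Total: 10 min + 5 h 50 min + 2 h 40 min + 20 min = 9 h.

9 h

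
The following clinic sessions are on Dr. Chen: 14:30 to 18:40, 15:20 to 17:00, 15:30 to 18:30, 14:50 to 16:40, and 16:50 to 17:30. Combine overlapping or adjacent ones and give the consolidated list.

Sort by start: 14:30–18:40, 14:50–16:40, 15:20–17:00, 15:30–18:30, 16:50–17:30.
14:50–16:40 overlaps/touches 14:30–18:40 → extend to 14:30–18:40.
15:20–17:00 overlaps/touches 14:30–18:40 → extend to 14:30–18:40.
15:30–18:30 overlaps/touches 14:30–18:40 → extend to 14:30–18:40.
16:50–17:30 overlaps/touches 14:30–18:40 → extend to 14:30–18:40.

14:30–18:40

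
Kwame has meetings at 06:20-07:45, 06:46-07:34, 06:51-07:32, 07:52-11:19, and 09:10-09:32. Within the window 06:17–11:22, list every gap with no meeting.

Covered (merged): 06:20–07:45, 07:52–11:19.
Uncovered inside 06:17–11:22: 06:17–06:20, 07:45–07:52, 11:19–11:22.

06:17–06:20, 07:45–07:52, 11:19–11:22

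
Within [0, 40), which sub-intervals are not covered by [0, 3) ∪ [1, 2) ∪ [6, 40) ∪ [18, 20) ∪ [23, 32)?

After merging, the occupied span is [0, 3), [6, 40).
Uncovered inside [0, 40): [3, 6).

[3, 6)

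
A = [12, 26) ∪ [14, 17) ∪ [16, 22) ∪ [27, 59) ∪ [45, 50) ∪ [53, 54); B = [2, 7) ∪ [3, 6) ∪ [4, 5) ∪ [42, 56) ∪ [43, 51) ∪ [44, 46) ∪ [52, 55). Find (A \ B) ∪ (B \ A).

First set merges to [12, 26), [27, 59).
Second set merges to [2, 7), [42, 56).
A but not B: [12, 26), [27, 42), [56, 59).
B but not A: [2, 7).
Combining gives A △ B.

[2, 7) ∪ [12, 26) ∪ [27, 42) ∪ [56, 59)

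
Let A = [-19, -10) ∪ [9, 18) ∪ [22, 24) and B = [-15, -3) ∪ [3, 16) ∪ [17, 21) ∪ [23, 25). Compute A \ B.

[-19, -15) ∪ [16, 17) ∪ [22, 23)

[-19, -10) with B removed leaves [-19, -15).
[9, 18) with B removed leaves [16, 17).
[22, 24) with B removed leaves [22, 23).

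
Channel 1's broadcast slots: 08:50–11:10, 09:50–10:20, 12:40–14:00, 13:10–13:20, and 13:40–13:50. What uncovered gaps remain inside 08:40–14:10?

08:40–08:50, 11:10–12:40, 14:00–14:10

The merged coverage is 08:50–11:10, 12:40–14:00.
Complement within 08:40–14:10: 08:40–08:50, 11:10–12:40, 14:00–14:10.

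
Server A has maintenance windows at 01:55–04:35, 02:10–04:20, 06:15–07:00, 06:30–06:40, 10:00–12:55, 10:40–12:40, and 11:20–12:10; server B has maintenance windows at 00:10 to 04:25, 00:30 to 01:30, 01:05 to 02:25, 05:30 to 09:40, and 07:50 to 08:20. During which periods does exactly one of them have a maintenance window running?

A, merged: 01:55–04:35, 06:15–07:00, 10:00–12:55.
B, merged: 00:10–04:25, 05:30–09:40.
A but not B: 04:25–04:35, 10:00–12:55.
B but not A: 00:10–01:55, 05:30–06:15, 07:00–09:40.
Combining gives A △ B.

00:10–01:55, 04:25–04:35, 05:30–06:15, 07:00–09:40, 10:00–12:55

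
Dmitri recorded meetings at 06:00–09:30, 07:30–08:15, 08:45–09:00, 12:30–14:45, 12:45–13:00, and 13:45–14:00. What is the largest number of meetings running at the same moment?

2

Sweep endpoints in order; track running count of active intervals.
Peak of 2 reached at 07:30.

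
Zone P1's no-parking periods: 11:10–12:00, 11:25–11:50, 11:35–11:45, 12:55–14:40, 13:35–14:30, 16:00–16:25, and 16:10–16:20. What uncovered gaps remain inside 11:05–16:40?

The merged coverage is 11:10–12:00, 12:55–14:40, 16:00–16:25.
Complement within 11:05–16:40: 11:05–11:10, 12:00–12:55, 14:40–16:00, 16:25–16:40.

11:05–11:10, 12:00–12:55, 14:40–16:00, 16:25–16:40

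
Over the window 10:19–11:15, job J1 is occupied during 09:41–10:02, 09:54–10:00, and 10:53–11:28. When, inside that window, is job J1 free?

Covered (merged): 09:41–10:02, 10:53–11:28.
Complement within 10:19–11:15: 10:19–10:53.

10:19–10:53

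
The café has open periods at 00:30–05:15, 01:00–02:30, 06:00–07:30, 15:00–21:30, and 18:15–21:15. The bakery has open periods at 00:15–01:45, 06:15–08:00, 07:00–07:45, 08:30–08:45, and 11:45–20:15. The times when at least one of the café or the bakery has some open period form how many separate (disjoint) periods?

4

A, merged: 00:30–05:15, 06:00–07:30, 15:00–21:30.
B, merged: 00:15–01:45, 06:15–08:00, 08:30–08:45, 11:45–20:15.
A ∪ B = 00:15–05:15, 06:00–08:00, 08:30–08:45, 11:45–21:30.
That is 4 disjoint pieces.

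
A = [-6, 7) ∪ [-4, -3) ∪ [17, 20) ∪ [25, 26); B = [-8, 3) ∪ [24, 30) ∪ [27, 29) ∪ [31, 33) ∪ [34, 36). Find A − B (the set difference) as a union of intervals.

[3, 7) ∪ [17, 20)

First set merges to [-6, 7), [17, 20), [25, 26).
Second set merges to [-8, 3), [24, 30), [31, 33), [34, 36).
[-6, 7) with B removed leaves [3, 7).
[17, 20) is untouched.
[25, 26) lies entirely inside B → drops out.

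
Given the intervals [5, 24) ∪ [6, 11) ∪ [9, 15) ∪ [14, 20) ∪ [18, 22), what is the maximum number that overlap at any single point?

Sweep endpoints in order; track running count of active intervals.
Peak of 3 reached at 9.

3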